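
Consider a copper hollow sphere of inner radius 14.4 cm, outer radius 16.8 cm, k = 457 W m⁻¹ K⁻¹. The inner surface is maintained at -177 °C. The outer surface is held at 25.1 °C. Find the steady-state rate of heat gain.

Q = 1.17×10^6 W

Q = 4πk·ΔT/(1/r₁ − 1/r₂) = 4π × 457 × 202.1 / (1/0.144 − 1/0.168) = 1.17×10^6 W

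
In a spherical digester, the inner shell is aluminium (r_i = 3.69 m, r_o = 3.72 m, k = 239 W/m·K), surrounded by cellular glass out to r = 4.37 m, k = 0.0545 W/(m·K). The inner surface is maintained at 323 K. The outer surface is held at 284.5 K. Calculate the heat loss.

Q = 659 W

Resistance network (inner→outer):
  R_aluminium = (1/3.69 − 1/3.72)/(4πk) = 0.002186/(4π·239) = 7.277×10^-7 K/W
  R_cellular glass = (1/3.72 − 1/4.37)/(4πk) = 0.03998/(4π·0.0545) = 0.05838 K/W
ΣR = 7.277×10^-7 + 0.05838 = 0.05838 K/W
Q = ΔT/ΣR = (323 K − 284.5 K)/0.05838 = 659 W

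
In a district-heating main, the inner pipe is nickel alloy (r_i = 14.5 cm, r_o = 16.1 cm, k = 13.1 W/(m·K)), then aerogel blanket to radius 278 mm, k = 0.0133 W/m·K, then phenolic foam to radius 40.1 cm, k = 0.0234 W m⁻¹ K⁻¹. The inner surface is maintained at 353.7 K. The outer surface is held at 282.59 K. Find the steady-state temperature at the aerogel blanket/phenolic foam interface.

Resistance network (inner→outer):
  R'_nickel alloy = ln(0.161/0.145)/(2πk) = 0.1047/(2π·13.1) = 0.001272 m·K/W
  R'_aerogel blanket = ln(0.278/0.161)/(2πk) = 0.5462/(2π·0.0133) = 6.536 m·K/W
  R'_phenolic foam = ln(0.401/0.278)/(2πk) = 0.3663/(2π·0.0234) = 2.492 m·K/W
ΣR = 0.001272 + 6.536 + 2.492 = 9.029 m·K/W
Q' = ΔT/ΣR = (353.7 K − 282.59 K)/9.029 = 7.876 W/m
From the inner boundary to the aerogel blanket/phenolic foam interface, ΣR_partial = 6.537 m·K/W.
T_interface = T_in − Q'·ΣR_partial = 353.7 K − (7.876)(6.537) = 302.2 K

T = 302.2 K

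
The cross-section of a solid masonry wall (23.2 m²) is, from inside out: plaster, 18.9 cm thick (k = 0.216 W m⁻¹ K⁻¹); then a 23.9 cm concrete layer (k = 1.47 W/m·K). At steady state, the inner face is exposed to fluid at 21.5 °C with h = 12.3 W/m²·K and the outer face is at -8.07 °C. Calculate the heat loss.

Q = 613 W

Resistance network (inner→outer):
  R_conv,in = 1/(hA) = 1/(12.3·23.2) = 0.003504 K/W
  R_plaster = L/(kA) = 0.189/(0.216·23.2) = 0.03772 K/W
  R_concrete = L/(kA) = 0.239/(1.47·23.2) = 0.007008 K/W
ΣR = 0.003504 + 0.03772 + 0.007008 = 0.04823 K/W
Q = ΔT/ΣR = (21.5 °C − -8.07 °C)/0.04823 = 613 W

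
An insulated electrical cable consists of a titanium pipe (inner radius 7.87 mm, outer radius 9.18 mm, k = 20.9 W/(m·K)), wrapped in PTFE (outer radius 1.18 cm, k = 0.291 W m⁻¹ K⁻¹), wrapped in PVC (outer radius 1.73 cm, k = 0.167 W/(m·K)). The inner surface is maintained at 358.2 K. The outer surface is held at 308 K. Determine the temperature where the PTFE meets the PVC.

Resistance network (inner→outer):
  R'_titanium = ln(0.00918/0.00787)/(2πk) = 0.1540/(2π·20.9) = 0.001172 m·K/W
  R'_PTFE = ln(0.0118/0.00918)/(2πk) = 0.2511/(2π·0.291) = 0.1373 m·K/W
  R'_PVC = ln(0.0173/0.0118)/(2πk) = 0.3826/(2π·0.167) = 0.3646 m·K/W
ΣR = 0.001172 + 0.1373 + 0.3646 = 0.5031 m·K/W
Q' = ΔT/ΣR = (358.2 K − 308 K)/0.5031 = 99.78 W/m
From the inner boundary to the PTFE/PVC interface, ΣR_partial = 0.1385 m·K/W.
T_interface = T_in − Q'·ΣR_partial = 358.2 K − (99.78)(0.1385) = 344.4 K

T = 344.4 K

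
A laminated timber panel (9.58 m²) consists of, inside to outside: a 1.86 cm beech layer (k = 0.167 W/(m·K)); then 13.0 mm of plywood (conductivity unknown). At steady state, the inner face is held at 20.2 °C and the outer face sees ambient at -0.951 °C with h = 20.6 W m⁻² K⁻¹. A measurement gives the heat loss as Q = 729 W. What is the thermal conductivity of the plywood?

ΣR = ΔT/Q = |20.2 − -0.951|/729 = 0.02901 K/W
Known resistances:
  R_beech = L/(kA) = 0.0186/(0.167·9.58) = 0.01163 K/W
  R_conv,out = 1/(hA) = 1/(20.6·9.58) = 0.005067 K/W
R_plywood = ΣR − ΣR_known = 0.02901 − 0.01670 = 0.01231 K/W
L/(kA) = 0.01231 ⇒ k = 0.0130/(0.01231·9.58) = 0.110 W/m·K

k = 0.110 W/m·K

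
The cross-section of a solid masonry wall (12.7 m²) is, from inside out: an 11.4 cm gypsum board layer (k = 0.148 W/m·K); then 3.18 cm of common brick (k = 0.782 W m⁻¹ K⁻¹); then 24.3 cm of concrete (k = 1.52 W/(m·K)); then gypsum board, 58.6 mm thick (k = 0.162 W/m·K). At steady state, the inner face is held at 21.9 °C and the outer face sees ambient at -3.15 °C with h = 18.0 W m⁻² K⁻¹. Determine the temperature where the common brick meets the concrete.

Resistance network (inner→outer):
  R_gypsum board = L/(kA) = 0.114/(0.148·12.7) = 0.06065 K/W
  R_common brick = L/(kA) = 0.0318/(0.782·12.7) = 0.003202 K/W
  R_concrete = L/(kA) = 0.243/(1.52·12.7) = 0.01259 K/W
  R_gypsum board = L/(kA) = 0.0586/(0.162·12.7) = 0.02848 K/W
  R_conv,out = 1/(hA) = 1/(18.0·12.7) = 0.004374 K/W
ΣR = 0.06065 + 0.003202 + 0.01259 + 0.02848 + 0.004374 = 0.1093 K/W
Q = ΔT/ΣR = (21.9 °C − -3.15 °C)/0.1093 = 229.2 W
From the inner boundary to the common brick/concrete interface, ΣR_partial = 0.06385 K/W.
T_interface = T_in − Q·ΣR_partial = 21.9 °C − (229.2)(0.06385) = 7.27 °C

T = 7.27 °C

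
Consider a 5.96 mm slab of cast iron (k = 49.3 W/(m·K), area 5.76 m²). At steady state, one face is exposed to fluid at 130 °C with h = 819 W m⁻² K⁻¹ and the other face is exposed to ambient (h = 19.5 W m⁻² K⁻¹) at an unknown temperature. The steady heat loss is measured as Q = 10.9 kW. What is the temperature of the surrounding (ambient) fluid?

T_out = 30.4 °C

Sum the resistances:
  R_conv,in = 1/(hA) = 1/(819·5.76) = 2.120×10^-4 K/W
  R_cast iron = L/(kA) = 0.00596/(49.3·5.76) = 2.099×10^-5 K/W
  R_conv,out = 1/(hA) = 1/(19.5·5.76) = 0.008903 K/W
ΣR = 0.009136 K/W
ΔT = Q·ΣR = 10900 × 0.009136 = 99.58 K
Heat flows outward, so T_out = T_in − ΔT = 130 − 99.58 = 30.4 °C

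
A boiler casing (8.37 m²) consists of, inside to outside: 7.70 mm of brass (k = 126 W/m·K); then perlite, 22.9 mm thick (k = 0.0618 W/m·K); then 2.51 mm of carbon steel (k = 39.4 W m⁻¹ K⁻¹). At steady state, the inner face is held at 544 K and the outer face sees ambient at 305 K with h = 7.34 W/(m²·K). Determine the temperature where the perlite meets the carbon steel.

T = 369.3 K

Series thermal resistances, inner to outer:
  R_brass = L/(kA) = 0.00770/(126·8.37) = 7.301×10^-6 K/W
  R_perlite = L/(kA) = 0.0229/(0.0618·8.37) = 0.04427 K/W
  R_carbon steel = L/(kA) = 0.00251/(39.4·8.37) = 7.611×10^-6 K/W
  R_conv,out = 1/(hA) = 1/(7.34·8.37) = 0.01628 K/W
ΣR = 7.301×10^-6 + 0.04427 + 7.611×10^-6 + 0.01628 = 0.06056 K/W
Q = ΔT/ΣR = (544 K − 305 K)/0.06056 = 3946 W
From the inner boundary to the perlite/carbon steel interface, ΣR_partial = 0.04428 K/W.
T_interface = T_in − Q·ΣR_partial = 544 K − (3946)(0.04428) = 369.3 K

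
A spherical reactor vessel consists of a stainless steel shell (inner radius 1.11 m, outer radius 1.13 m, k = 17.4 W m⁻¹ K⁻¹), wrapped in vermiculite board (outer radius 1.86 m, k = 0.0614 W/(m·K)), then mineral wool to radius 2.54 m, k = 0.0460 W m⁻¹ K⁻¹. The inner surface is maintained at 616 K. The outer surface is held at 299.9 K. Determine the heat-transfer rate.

Treat each layer as a resistance in series:
  R_stainless steel = (1/1.11 − 1/1.13)/(4πk) = 0.01595/(4π·17.4) = 7.292×10^-5 K/W
  R_vermiculite board = (1/1.13 − 1/1.86)/(4πk) = 0.3473/(4π·0.0614) = 0.4501 K/W
  R_mineral wool = (1/1.86 − 1/2.54)/(4πk) = 0.1439/(4π·0.0460) = 0.2490 K/W
ΣR = 7.292×10^-5 + 0.4501 + 0.2490 = 0.6992 K/W
Q = ΔT/ΣR = (616 K − 299.9 K)/0.6992 = 452 W

Q = 452 W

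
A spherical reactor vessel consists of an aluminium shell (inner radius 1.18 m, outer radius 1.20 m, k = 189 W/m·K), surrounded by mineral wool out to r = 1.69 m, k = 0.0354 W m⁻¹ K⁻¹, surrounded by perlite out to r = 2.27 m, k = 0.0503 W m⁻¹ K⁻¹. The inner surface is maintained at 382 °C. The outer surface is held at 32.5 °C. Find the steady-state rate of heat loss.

Q = 447 W

Resistance network (inner→outer):
  R_aluminium = (1/1.18 − 1/1.20)/(4πk) = 0.01412/(4π·189) = 5.947×10^-6 K/W
  R_mineral wool = (1/1.20 − 1/1.69)/(4πk) = 0.2416/(4π·0.0354) = 0.5431 K/W
  R_perlite = (1/1.69 − 1/2.27)/(4πk) = 0.1512/(4π·0.0503) = 0.2392 K/W
ΣR = 5.947×10^-6 + 0.5431 + 0.2392 = 0.7823 K/W
Q = ΔT/ΣR = (382 °C − 32.5 °C)/0.7823 = 447 W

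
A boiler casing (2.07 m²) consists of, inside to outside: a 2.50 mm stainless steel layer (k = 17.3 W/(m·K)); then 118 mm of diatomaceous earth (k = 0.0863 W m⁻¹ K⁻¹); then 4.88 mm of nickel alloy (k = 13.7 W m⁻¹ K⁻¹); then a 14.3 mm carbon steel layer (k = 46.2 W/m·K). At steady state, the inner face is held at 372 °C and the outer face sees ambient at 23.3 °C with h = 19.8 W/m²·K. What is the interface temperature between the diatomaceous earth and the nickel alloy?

T = 35.9 °C

Series thermal resistances, inner to outer:
  R_stainless steel = L/(kA) = 0.00250/(17.3·2.07) = 6.981×10^-5 K/W
  R_diatomaceous earth = L/(kA) = 0.118/(0.0863·2.07) = 0.6605 K/W
  R_nickel alloy = L/(kA) = 0.00488/(13.7·2.07) = 1.721×10^-4 K/W
  R_carbon steel = L/(kA) = 0.0143/(46.2·2.07) = 1.495×10^-4 K/W
  R_conv,out = 1/(hA) = 1/(19.8·2.07) = 0.02440 K/W
ΣR = 6.981×10^-5 + 0.6605 + 1.721×10^-4 + 1.495×10^-4 + 0.02440 = 0.6853 K/W
Q = ΔT/ΣR = (372 °C − 23.3 °C)/0.6853 = 508.8 W
From the inner boundary to the diatomaceous earth/nickel alloy interface, ΣR_partial = 0.6606 K/W.
T_interface = T_in − Q·ΣR_partial = 372 °C − (508.8)(0.6606) = 35.9 °C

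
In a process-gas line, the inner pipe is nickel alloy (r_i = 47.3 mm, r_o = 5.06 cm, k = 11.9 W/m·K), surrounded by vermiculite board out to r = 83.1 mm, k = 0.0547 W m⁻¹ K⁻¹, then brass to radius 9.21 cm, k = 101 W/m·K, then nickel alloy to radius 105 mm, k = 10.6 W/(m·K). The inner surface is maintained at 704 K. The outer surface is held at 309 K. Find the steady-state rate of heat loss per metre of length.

Treat each layer as a resistance in series:
  R'_nickel alloy = ln(0.0506/0.0473)/(2πk) = 0.06744/(2π·11.9) = 9.020×10^-4 m·K/W
  R'_vermiculite board = ln(0.0831/0.0506)/(2πk) = 0.4961/(2π·0.0547) = 1.443 m·K/W
  R'_brass = ln(0.0921/0.0831)/(2πk) = 0.1028/(2π·101) = 1.620×10^-4 m·K/W
  R'_nickel alloy = ln(0.105/0.0921)/(2πk) = 0.1311/(2π·10.6) = 0.001968 m·K/W
ΣR = 9.020×10^-4 + 1.443 + 1.620×10^-4 + 0.001968 = 1.446 m·K/W
Q' = ΔT/ΣR = (704 K − 309 K)/1.446 = 273 W/m

Q' = 273 W/m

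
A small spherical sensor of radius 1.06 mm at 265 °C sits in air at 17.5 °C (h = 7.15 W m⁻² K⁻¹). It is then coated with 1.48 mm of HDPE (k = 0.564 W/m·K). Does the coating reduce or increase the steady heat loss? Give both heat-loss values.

increases: 0.0250 → 0.137 W

Critical radius for a sphere: r_cr = 2k/h = 0.158 m = 15.8 cm.
Outer radius after coating: r₂ = 0.00106 + 0.00148 = 0.00254 m.
Since r₁ < r_cr and r₂ ≤ r_cr, the coating moves toward the maximum at r_cr — heat loss rises.
Bare: R = 1/(4πr₁²h) = 9905 K/W; Q = 247.5/9905 = 0.0250 W.
Coated: R = R_cond + R_conv = 1803 K/W; Q = 247.5/1803 = 0.137 W.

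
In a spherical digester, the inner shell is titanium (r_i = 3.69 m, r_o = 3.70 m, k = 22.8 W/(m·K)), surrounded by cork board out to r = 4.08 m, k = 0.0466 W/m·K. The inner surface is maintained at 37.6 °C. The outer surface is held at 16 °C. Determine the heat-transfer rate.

Q = 502 W

Series thermal resistances, inner to outer:
  R_titanium = (1/3.69 − 1/3.70)/(4πk) = 7.324×10^-4/(4π·22.8) = 2.556×10^-6 K/W
  R_cork board = (1/3.70 − 1/4.08)/(4πk) = 0.02517/(4π·0.0466) = 0.04299 K/W
ΣR = 2.556×10^-6 + 0.04299 = 0.04299 K/W
Q = ΔT/ΣR = (37.6 °C − 16 °C)/0.04299 = 502 W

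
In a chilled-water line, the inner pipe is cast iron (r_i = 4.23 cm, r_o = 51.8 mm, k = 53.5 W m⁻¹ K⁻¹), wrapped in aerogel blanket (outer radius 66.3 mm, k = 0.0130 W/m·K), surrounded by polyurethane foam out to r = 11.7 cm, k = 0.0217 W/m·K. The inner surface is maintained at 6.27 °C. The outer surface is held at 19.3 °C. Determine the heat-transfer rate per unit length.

Q' = 1.81 W/m

Resistance network (inner→outer):
  R'_cast iron = ln(0.0518/0.0423)/(2πk) = 0.2026/(2π·53.5) = 6.027×10^-4 m·K/W
  R'_aerogel blanket = ln(0.0663/0.0518)/(2πk) = 0.2468/(2π·0.0130) = 3.021 m·K/W
  R'_polyurethane foam = ln(0.117/0.0663)/(2πk) = 0.5680/(2π·0.0217) = 4.166 m·K/W
ΣR = 6.027×10^-4 + 3.021 + 4.166 = 7.188 m·K/W
Q' = ΔT/ΣR = (6.27 °C − 19.3 °C)/7.188 = -1.81 W/m
(Negative Q' ⇒ heat flows inward; heat gain = 1.81 W/m.)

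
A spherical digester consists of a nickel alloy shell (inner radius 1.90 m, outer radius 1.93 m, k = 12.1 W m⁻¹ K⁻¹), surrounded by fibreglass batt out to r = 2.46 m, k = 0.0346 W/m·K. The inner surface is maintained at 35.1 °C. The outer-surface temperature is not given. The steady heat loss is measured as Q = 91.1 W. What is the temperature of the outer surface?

Sum the resistances:
  R_nickel alloy = (1/1.90 − 1/1.93)/(4πk) = 0.008181/(4π·12.1) = 5.380×10^-5 K/W
  R_fibreglass batt = (1/1.93 − 1/2.46)/(4πk) = 0.1116/(4π·0.0346) = 0.2567 K/W
ΣR = 0.2568 K/W
ΔT = Q·ΣR = 91.1 × 0.2568 = 23.39 K
Heat flows outward, so T_out = T_in − ΔT = 35.1 − 23.39 = 11.7 °C

T_out = 11.7 °C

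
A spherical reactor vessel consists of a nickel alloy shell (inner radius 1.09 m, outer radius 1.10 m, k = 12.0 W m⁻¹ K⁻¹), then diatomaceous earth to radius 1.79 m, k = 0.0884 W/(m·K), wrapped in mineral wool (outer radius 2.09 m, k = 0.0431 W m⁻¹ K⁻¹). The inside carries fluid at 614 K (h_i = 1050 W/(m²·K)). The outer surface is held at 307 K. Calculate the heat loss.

Q = 662 W

Treat each layer as a resistance in series:
  R_conv,in = 1/(4πr²h) = 1/(4π·1.09²·1050) = 6.379×10^-5 K/W
  R_nickel alloy = (1/1.09 − 1/1.10)/(4πk) = 0.008340/(4π·12.0) = 5.531×10^-5 K/W
  R_diatomaceous earth = (1/1.10 − 1/1.79)/(4πk) = 0.3504/(4π·0.0884) = 0.3155 K/W
  R_mineral wool = (1/1.79 − 1/2.09)/(4πk) = 0.08019/(4π·0.0431) = 0.1481 K/W
ΣR = 6.379×10^-5 + 5.531×10^-5 + 0.3155 + 0.1481 = 0.4637 K/W
Q = ΔT/ΣR = (614 K − 307 K)/0.4637 = 662 W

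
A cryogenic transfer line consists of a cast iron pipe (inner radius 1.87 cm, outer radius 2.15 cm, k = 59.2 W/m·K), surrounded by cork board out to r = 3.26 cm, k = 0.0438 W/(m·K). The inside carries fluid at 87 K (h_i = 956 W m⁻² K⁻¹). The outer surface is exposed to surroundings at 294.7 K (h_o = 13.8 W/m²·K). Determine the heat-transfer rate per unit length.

Q' = 111 W/m

Resistance network (inner→outer):
  R'_conv,in = 1/(2πr h) = 1/(2π·0.0187·956) = 0.008903 m·K/W
  R'_cast iron = ln(0.0215/0.0187)/(2πk) = 0.1395/(2π·59.2) = 3.751×10^-4 m·K/W
  R'_cork board = ln(0.0326/0.0215)/(2πk) = 0.4163/(2π·0.0438) = 1.513 m·K/W
  R'_conv,out = 1/(2πr h) = 1/(2π·0.0326·13.8) = 0.3538 m·K/W
ΣR = 0.008903 + 3.751×10^-4 + 1.513 + 0.3538 = 1.876 m·K/W
Q' = ΔT/ΣR = (87 K − 294.7 K)/1.876 = -111 W/m
(Negative Q' ⇒ heat flows inward; heat gain = 111 W/m.)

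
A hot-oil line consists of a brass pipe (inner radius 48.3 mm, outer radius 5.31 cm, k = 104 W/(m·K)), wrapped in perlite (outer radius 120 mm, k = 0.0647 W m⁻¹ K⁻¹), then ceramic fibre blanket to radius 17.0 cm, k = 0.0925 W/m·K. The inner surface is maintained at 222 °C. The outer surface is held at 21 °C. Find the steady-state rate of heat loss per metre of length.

Resistance network (inner→outer):
  R'_brass = ln(0.0531/0.0483)/(2πk) = 0.09475/(2π·104) = 1.450×10^-4 m·K/W
  R'_perlite = ln(0.120/0.0531)/(2πk) = 0.8153/(2π·0.0647) = 2.006 m·K/W
  R'_ceramic fibre blanket = ln(0.170/0.120)/(2πk) = 0.3483/(2π·0.0925) = 0.5993 m·K/W
ΣR = 1.450×10^-4 + 2.006 + 0.5993 = 2.605 m·K/W
Q' = ΔT/ΣR = (222 °C − 21 °C)/2.605 = 77.2 W/m

Q' = 77.2 W/m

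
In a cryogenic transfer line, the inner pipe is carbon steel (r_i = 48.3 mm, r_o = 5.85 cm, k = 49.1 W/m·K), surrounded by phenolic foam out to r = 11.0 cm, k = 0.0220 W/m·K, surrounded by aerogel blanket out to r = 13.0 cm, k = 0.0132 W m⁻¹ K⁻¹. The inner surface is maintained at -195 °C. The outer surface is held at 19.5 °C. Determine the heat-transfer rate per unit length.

Q' = 32.6 W/m

Series thermal resistances, inner to outer:
  R'_carbon steel = ln(0.0585/0.0483)/(2πk) = 0.1916/(2π·49.1) = 6.210×10^-4 m·K/W
  R'_phenolic foam = ln(0.110/0.0585)/(2πk) = 0.6315/(2π·0.0220) = 4.568 m·K/W
  R'_aerogel blanket = ln(0.130/0.110)/(2πk) = 0.1671/(2π·0.0132) = 2.014 m·K/W
ΣR = 6.210×10^-4 + 4.568 + 2.014 = 6.583 m·K/W
Q' = ΔT/ΣR = (-195 °C − 19.5 °C)/6.583 = -32.6 W/m
(Negative Q' ⇒ heat flows inward; heat gain = 32.6 W/m.)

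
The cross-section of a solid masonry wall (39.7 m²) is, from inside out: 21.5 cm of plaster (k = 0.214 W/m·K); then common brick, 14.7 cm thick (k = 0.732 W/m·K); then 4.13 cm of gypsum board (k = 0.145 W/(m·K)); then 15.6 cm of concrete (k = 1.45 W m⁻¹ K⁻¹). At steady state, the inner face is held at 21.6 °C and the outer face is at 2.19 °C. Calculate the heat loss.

Q = 482 W

Series thermal resistances, inner to outer:
  R_plaster = L/(kA) = 0.215/(0.214·39.7) = 0.02531 K/W
  R_common brick = L/(kA) = 0.147/(0.732·39.7) = 0.005058 K/W
  R_gypsum board = L/(kA) = 0.0413/(0.145·39.7) = 0.007174 K/W
  R_concrete = L/(kA) = 0.156/(1.45·39.7) = 0.002710 K/W
ΣR = 0.02531 + 0.005058 + 0.007174 + 0.002710 = 0.04025 K/W
Q = ΔT/ΣR = (21.6 °C − 2.19 °C)/0.04025 = 482 W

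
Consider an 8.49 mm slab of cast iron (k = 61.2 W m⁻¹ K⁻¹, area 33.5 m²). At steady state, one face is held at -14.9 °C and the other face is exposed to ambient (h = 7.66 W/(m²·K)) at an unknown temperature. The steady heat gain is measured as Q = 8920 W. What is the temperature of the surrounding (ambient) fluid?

Series resistances:
  R_cast iron = L/(kA) = 0.00849/(61.2·33.5) = 4.141×10^-6 K/W
  R_conv,out = 1/(hA) = 1/(7.66·33.5) = 0.003897 K/W
ΣR = 0.003901 K/W
ΔT = Q·ΣR = 8920 × 0.003901 = 34.80 K
Heat flows inward, so T_out = T_in + ΔT = -14.9 + 34.80 = 19.9 °C

T_out = 19.9 °C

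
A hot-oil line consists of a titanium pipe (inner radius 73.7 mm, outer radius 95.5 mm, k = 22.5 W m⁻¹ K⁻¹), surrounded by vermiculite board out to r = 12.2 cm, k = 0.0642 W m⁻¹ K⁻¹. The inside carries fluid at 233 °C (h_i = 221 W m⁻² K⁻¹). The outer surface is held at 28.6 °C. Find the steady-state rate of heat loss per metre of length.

Q' = 330 W/m

Resistance network (inner→outer):
  R'_conv,in = 1/(2πr h) = 1/(2π·0.0737·221) = 0.009771 m·K/W
  R'_titanium = ln(0.0955/0.0737)/(2πk) = 0.2591/(2π·22.5) = 0.001833 m·K/W
  R'_vermiculite board = ln(0.122/0.0955)/(2πk) = 0.2449/(2π·0.0642) = 0.6071 m·K/W
ΣR = 0.009771 + 0.001833 + 0.6071 = 0.6187 m·K/W
Q' = ΔT/ΣR = (233 °C − 28.6 °C)/0.6187 = 330 W/m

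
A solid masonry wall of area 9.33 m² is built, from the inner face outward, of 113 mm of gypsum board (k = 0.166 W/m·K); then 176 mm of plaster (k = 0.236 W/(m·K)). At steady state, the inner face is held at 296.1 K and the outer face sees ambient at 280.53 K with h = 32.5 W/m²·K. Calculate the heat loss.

Q = 99.7 W

Series thermal resistances, inner to outer:
  R_gypsum board = L/(kA) = 0.113/(0.166·9.33) = 0.07296 K/W
  R_plaster = L/(kA) = 0.176/(0.236·9.33) = 0.07993 K/W
  R_conv,out = 1/(hA) = 1/(32.5·9.33) = 0.003298 K/W
ΣR = 0.07296 + 0.07993 + 0.003298 = 0.1562 K/W
Q = ΔT/ΣR = (296.1 K − 280.53 K)/0.1562 = 99.7 W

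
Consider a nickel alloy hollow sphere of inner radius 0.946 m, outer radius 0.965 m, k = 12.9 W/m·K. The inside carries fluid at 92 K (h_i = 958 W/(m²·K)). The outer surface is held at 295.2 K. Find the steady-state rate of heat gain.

Q = 9.19×10^5 W

Treat each layer as a resistance in series:
  R_conv,in = 1/(4πr²h) = 1/(4π·0.946²·958) = 9.282×10^-5 K/W
  R_nickel alloy = (1/0.946 − 1/0.965)/(4πk) = 0.02081/(4π·12.9) = 1.284×10^-4 K/W
ΣR = 9.282×10^-5 + 1.284×10^-4 = 2.212×10^-4 K/W
Q = ΔT/ΣR = (92 K − 295.2 K)/2.212×10^-4 = -9.19×10^5 W
(Negative Q ⇒ heat flows inward; heat gain = 9.19×10^5 W.)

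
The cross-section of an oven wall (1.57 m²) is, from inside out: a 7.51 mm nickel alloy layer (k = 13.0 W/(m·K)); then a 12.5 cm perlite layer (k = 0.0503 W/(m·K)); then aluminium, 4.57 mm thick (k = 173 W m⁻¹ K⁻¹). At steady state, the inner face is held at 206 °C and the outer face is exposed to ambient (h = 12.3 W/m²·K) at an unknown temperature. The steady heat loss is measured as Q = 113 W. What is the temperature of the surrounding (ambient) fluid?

T_out = 21.2 °C

Sum the resistances:
  R_nickel alloy = L/(kA) = 0.00751/(13.0·1.57) = 3.680×10^-4 K/W
  R_perlite = L/(kA) = 0.125/(0.0503·1.57) = 1.583 K/W
  R_aluminium = L/(kA) = 0.00457/(173·1.57) = 1.683×10^-5 K/W
  R_conv,out = 1/(hA) = 1/(12.3·1.57) = 0.05178 K/W
ΣR = 1.635 K/W
ΔT = Q·ΣR = 113 × 1.635 = 184.8 K
Heat flows outward, so T_out = T_in − ΔT = 206 − 184.8 = 21.2 °C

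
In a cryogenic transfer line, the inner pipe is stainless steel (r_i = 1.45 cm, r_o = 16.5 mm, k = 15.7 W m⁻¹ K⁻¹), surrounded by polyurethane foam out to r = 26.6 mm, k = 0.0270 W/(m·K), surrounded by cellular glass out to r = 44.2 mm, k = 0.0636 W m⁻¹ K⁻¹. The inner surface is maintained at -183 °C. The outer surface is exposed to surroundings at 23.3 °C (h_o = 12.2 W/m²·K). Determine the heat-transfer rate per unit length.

Treat each layer as a resistance in series:
  R'_stainless steel = ln(0.0165/0.0145)/(2πk) = 0.1292/(2π·15.7) = 0.001310 m·K/W
  R'_polyurethane foam = ln(0.0266/0.0165)/(2πk) = 0.4776/(2π·0.0270) = 2.815 m·K/W
  R'_cellular glass = ln(0.0442/0.0266)/(2πk) = 0.5078/(2π·0.0636) = 1.271 m·K/W
  R'_conv,out = 1/(2πr h) = 1/(2π·0.0442·12.2) = 0.2951 m·K/W
ΣR = 0.001310 + 2.815 + 1.271 + 0.2951 = 4.382 m·K/W
Q' = ΔT/ΣR = (-183 °C − 23.3 °C)/4.382 = -47.1 W/m
(Negative Q' ⇒ heat flows inward; heat gain = 47.1 W/m.)

Q' = 47.1 W/m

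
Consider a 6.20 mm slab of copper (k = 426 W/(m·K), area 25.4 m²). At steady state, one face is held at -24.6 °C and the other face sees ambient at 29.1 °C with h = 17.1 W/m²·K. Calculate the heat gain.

Q = 23300 W

Treat each layer as a resistance in series:
  R_copper = L/(kA) = 0.00620/(426·25.4) = 5.730×10^-7 K/W
  R_conv,out = 1/(hA) = 1/(17.1·25.4) = 0.002302 K/W
ΣR = 5.730×10^-7 + 0.002302 = 0.002303 K/W
Q = ΔT/ΣR = (-24.6 °C − 29.1 °C)/0.002303 = -23300 W
(Negative Q ⇒ heat flows inward; heat gain = 23300 W.)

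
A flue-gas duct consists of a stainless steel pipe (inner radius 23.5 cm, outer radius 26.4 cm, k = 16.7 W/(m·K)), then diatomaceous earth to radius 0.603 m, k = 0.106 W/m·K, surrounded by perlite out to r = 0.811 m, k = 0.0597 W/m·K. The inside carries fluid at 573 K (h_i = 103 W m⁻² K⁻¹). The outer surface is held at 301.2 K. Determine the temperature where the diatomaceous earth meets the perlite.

T = 407 K

Treat each layer as a resistance in series:
  R'_conv,in = 1/(2πr h) = 1/(2π·0.235·103) = 0.006575 m·K/W
  R'_stainless steel = ln(0.264/0.235)/(2πk) = 0.1164/(2π·16.7) = 0.001109 m·K/W
  R'_diatomaceous earth = ln(0.603/0.264)/(2πk) = 0.8260/(2π·0.106) = 1.240 m·K/W
  R'_perlite = ln(0.811/0.603)/(2πk) = 0.2964/(2π·0.0597) = 0.7900 m·K/W
ΣR = 0.006575 + 0.001109 + 1.240 + 0.7900 = 2.038 m·K/W
Q' = ΔT/ΣR = (573 K − 301.2 K)/2.038 = 133.4 W/m
From the inner boundary to the diatomaceous earth/perlite interface, ΣR_partial = 1.248 m·K/W.
T_interface = T_in − Q'·ΣR_partial = 573 K − (133.4)(1.248) = 407 K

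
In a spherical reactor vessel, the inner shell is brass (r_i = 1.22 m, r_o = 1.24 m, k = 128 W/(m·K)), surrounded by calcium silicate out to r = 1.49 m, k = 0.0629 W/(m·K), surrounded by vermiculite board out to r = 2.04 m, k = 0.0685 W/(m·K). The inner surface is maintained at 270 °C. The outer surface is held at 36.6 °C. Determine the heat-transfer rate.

Resistance network (inner→outer):
  R_brass = (1/1.22 − 1/1.24)/(4πk) = 0.01322/(4π·128) = 8.219×10^-6 K/W
  R_calcium silicate = (1/1.24 − 1/1.49)/(4πk) = 0.1353/(4π·0.0629) = 0.1712 K/W
  R_vermiculite board = (1/1.49 − 1/2.04)/(4πk) = 0.1809/(4π·0.0685) = 0.2102 K/W
ΣR = 8.219×10^-6 + 0.1712 + 0.2102 = 0.3814 K/W
Q = ΔT/ΣR = (270 °C − 36.6 °C)/0.3814 = 612 W

Q = 612 W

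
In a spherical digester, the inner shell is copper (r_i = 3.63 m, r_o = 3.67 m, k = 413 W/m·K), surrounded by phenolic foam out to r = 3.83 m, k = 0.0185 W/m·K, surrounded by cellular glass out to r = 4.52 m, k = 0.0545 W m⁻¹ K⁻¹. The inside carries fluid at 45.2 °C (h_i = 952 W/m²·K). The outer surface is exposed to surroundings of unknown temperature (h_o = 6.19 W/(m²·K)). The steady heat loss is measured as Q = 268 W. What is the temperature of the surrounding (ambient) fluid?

T_out = 16.3 °C

Series resistances:
  R_conv,in = 1/(4πr²h) = 1/(4π·3.63²·952) = 6.344×10^-6 K/W
  R_copper = (1/3.63 − 1/3.67)/(4πk) = 0.003003/(4π·413) = 5.785×10^-7 K/W
  R_phenolic foam = (1/3.67 − 1/3.83)/(4πk) = 0.01138/(4π·0.0185) = 0.04896 K/W
  R_cellular glass = (1/3.83 − 1/4.52)/(4πk) = 0.03986/(4π·0.0545) = 0.05820 K/W
  R_conv,out = 1/(4πr²h) = 1/(4π·4.52²·6.19) = 6.292×10^-4 K/W
ΣR = 0.1078 K/W
ΔT = Q·ΣR = 268 × 0.1078 = 28.89 K
Heat flows outward, so T_out = T_in − ΔT = 45.2 − 28.89 = 16.3 °C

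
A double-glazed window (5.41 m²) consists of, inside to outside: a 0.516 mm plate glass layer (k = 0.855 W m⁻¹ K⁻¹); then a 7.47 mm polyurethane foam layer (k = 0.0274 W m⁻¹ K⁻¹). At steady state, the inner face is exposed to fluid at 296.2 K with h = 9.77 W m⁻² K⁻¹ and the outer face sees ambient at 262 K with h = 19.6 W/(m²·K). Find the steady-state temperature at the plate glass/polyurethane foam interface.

T = 287.9 K

Series thermal resistances, inner to outer:
  R_conv,in = 1/(hA) = 1/(9.77·5.41) = 0.01892 K/W
  R_plate glass = L/(kA) = 5.16×10^-4/(0.855·5.41) = 1.116×10^-4 K/W
  R_polyurethane foam = L/(kA) = 0.00747/(0.0274·5.41) = 0.05039 K/W
  R_conv,out = 1/(hA) = 1/(19.6·5.41) = 0.009431 K/W
ΣR = 0.01892 + 1.116×10^-4 + 0.05039 + 0.009431 = 0.07885 K/W
Q = ΔT/ΣR = (296.2 K − 262 K)/0.07885 = 433.7 W
From the inner boundary to the plate glass/polyurethane foam interface, ΣR_partial = 0.01903 K/W.
T_interface = T_in − Q·ΣR_partial = 296.2 K − (433.7)(0.01903) = 287.9 K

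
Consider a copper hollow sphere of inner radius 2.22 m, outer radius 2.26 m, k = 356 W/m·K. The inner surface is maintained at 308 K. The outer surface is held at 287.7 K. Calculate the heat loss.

Q = 4πk·ΔT/(1/r₁ − 1/r₂) = 4π × 356 × 20.3 / (1/2.22 − 1/2.26) = 1.14×10^7 W

Q = 1.14×10^7 W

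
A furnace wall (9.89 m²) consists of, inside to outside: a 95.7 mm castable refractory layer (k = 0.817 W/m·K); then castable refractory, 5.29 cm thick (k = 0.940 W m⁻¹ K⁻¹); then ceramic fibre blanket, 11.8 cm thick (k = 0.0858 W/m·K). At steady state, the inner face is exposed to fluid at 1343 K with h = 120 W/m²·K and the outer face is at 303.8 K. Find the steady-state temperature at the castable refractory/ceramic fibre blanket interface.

Series thermal resistances, inner to outer:
  R_conv,in = 1/(hA) = 1/(120·9.89) = 8.426×10^-4 K/W
  R_castable refractory = L/(kA) = 0.0957/(0.817·9.89) = 0.01184 K/W
  R_castable refractory = L/(kA) = 0.0529/(0.940·9.89) = 0.005690 K/W
  R_ceramic fibre blanket = L/(kA) = 0.118/(0.0858·9.89) = 0.1391 K/W
ΣR = 8.426×10^-4 + 0.01184 + 0.005690 + 0.1391 = 0.1575 K/W
Q = ΔT/ΣR = (1343 K − 303.8 K)/0.1575 = 6598 W
From the inner boundary to the castable refractory/ceramic fibre blanket interface, ΣR_partial = 0.01837 K/W.
T_interface = T_in − Q·ΣR_partial = 1343 K − (6598)(0.01837) = 1222 K

T = 1222 K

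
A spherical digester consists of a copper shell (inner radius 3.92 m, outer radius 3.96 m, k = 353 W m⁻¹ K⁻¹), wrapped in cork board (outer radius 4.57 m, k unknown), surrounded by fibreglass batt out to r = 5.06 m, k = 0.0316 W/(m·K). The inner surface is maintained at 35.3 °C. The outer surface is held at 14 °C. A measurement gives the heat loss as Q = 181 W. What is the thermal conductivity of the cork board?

k = 0.0417 W/m·K

ΣR = ΔT/Q = |35.3 − 14|/181 = 0.1177 K/W
Known resistances:
  R_copper = (1/3.92 − 1/3.96)/(4πk) = 0.002577/(4π·353) = 5.809×10^-7 K/W
  R_fibreglass batt = (1/4.57 − 1/5.06)/(4πk) = 0.02119/(4π·0.0316) = 0.05336 K/W
R_cork board = ΣR − ΣR_known = 0.1177 − 0.05336 = 0.06434 K/W
(1/r₁−1/r₂)/(4πk) = 0.06434 ⇒ k = 0.03371/(4π·0.06434) = 0.0417 W/m·K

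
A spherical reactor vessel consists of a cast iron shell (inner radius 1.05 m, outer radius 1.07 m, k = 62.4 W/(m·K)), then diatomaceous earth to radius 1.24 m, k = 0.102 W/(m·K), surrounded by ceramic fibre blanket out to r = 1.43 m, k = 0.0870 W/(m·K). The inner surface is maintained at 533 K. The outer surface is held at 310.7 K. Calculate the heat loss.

Q = 1120 W

Resistance network (inner→outer):
  R_cast iron = (1/1.05 − 1/1.07)/(4πk) = 0.01780/(4π·62.4) = 2.270×10^-5 K/W
  R_diatomaceous earth = (1/1.07 − 1/1.24)/(4πk) = 0.1281/(4π·0.102) = 0.09996 K/W
  R_ceramic fibre blanket = (1/1.24 − 1/1.43)/(4πk) = 0.1072/(4π·0.0870) = 0.09801 K/W
ΣR = 2.270×10^-5 + 0.09996 + 0.09801 = 0.1980 K/W
Q = ΔT/ΣR = (533 K − 310.7 K)/0.1980 = 1120 W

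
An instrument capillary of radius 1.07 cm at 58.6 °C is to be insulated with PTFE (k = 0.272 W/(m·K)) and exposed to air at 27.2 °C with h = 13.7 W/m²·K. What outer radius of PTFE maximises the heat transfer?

For a cylinder, r_cr = k_ins/h = 0.272/13.7 = 0.0199 m = 1.99 cm

r_cr = 1.99 cm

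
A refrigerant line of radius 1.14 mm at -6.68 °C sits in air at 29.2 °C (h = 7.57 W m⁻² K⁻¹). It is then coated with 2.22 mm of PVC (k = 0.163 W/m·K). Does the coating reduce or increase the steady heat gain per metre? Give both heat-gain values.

increases: 1.95 → 4.91 W/m

Critical radius for a cylinder: r_cr = k/h = 0.0215 m = 2.15 cm.
Outer radius after coating: r₂ = 0.00114 + 0.00222 = 0.00336 m.
Since r₁ < r_cr and r₂ ≤ r_cr, the coating moves toward the maximum at r_cr — heat gain rises.
Bare: R = 1/(2πr₁h) = 18.44 m·K/W; Q = 35.88/18.44 = 1.95 W/m.
Coated: R = R_cond + R_conv = 7.313 m·K/W; Q = 35.88/7.313 = 4.91 W/m.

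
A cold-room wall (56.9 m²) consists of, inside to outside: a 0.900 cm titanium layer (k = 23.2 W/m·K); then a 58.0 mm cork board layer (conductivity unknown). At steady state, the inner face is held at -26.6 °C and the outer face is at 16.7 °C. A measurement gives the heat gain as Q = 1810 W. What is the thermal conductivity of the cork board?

k = 0.0426 W/m·K

ΣR = ΔT/Q = |-26.6 − 16.7|/1810 = 0.02392 K/W
Known resistances:
  R_titanium = L/(kA) = 0.00900/(23.2·56.9) = 6.818×10^-6 K/W
R_cork board = ΣR − ΣR_known = 0.02392 − 6.818×10^-6 = 0.02391 K/W
L/(kA) = 0.02391 ⇒ k = 0.0580/(0.02391·56.9) = 0.0426 W/m·K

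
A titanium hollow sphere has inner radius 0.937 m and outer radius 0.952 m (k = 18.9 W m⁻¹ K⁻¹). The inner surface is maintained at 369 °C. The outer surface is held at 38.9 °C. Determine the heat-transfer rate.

Q = 4πk·ΔT/(1/r₁ − 1/r₂) = 4π × 18.9 × 330.1 / (1/0.937 − 1/0.952) = 4.66×10^6 W

Q = 4660 kW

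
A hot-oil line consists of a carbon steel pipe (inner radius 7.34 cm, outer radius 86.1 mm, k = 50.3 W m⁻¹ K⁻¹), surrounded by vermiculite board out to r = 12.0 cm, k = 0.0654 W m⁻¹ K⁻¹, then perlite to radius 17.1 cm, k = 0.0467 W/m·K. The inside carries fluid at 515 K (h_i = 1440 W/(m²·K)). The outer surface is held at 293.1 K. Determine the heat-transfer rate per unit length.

Q' = 110 W/m

Series thermal resistances, inner to outer:
  R'_conv,in = 1/(2πr h) = 1/(2π·0.0734·1440) = 0.001506 m·K/W
  R'_carbon steel = ln(0.0861/0.0734)/(2πk) = 0.1596/(2π·50.3) = 5.049×10^-4 m·K/W
  R'_vermiculite board = ln(0.120/0.0861)/(2πk) = 0.3320/(2π·0.0654) = 0.8079 m·K/W
  R'_perlite = ln(0.171/0.120)/(2πk) = 0.3542/(2π·0.0467) = 1.207 m·K/W
ΣR = 0.001506 + 5.049×10^-4 + 0.8079 + 1.207 = 2.017 m·K/W
Q' = ΔT/ΣR = (515 K − 293.1 K)/2.017 = 110 W/m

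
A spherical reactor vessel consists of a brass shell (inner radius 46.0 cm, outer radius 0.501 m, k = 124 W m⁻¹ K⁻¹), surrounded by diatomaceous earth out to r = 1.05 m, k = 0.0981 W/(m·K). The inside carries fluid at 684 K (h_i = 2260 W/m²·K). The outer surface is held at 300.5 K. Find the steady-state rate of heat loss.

Treat each layer as a resistance in series:
  R_conv,in = 1/(4πr²h) = 1/(4π·0.460²·2260) = 1.664×10^-4 K/W
  R_brass = (1/0.460 − 1/0.501)/(4πk) = 0.1779/(4π·124) = 1.142×10^-4 K/W
  R_diatomaceous earth = (1/0.501 − 1/1.05)/(4πk) = 1.044/(4π·0.0981) = 0.8466 K/W
ΣR = 1.664×10^-4 + 1.142×10^-4 + 0.8466 = 0.8469 K/W
Q = ΔT/ΣR = (684 K − 300.5 K)/0.8469 = 453 W

Q = 453 W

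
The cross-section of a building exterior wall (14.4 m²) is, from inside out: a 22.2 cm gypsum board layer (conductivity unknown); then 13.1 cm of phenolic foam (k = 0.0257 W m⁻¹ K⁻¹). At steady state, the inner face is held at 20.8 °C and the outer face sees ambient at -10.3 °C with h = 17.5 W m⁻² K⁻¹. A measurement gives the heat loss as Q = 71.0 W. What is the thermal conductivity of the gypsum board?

k = 0.193 W/m·K

ΣR = ΔT/Q = |20.8 − -10.3|/71.0 = 0.4380 K/W
Known resistances:
  R_phenolic foam = L/(kA) = 0.131/(0.0257·14.4) = 0.3540 K/W
  R_conv,out = 1/(hA) = 1/(17.5·14.4) = 0.003968 K/W
R_gypsum board = ΣR − ΣR_known = 0.4380 − 0.3580 = 0.08000 K/W
L/(kA) = 0.08000 ⇒ k = 0.222/(0.08000·14.4) = 0.193 W/m·K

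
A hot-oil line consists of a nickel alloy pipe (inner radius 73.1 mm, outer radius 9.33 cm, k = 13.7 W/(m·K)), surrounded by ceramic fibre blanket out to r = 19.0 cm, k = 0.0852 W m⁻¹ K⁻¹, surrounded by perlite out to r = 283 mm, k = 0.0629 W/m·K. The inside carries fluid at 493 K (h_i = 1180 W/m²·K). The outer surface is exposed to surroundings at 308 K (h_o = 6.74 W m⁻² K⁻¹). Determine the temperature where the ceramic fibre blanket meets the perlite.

T = 391 K

Treat each layer as a resistance in series:
  R'_conv,in = 1/(2πr h) = 1/(2π·0.0731·1180) = 0.001845 m·K/W
  R'_nickel alloy = ln(0.0933/0.0731)/(2πk) = 0.2440/(2π·13.7) = 0.002834 m·K/W
  R'_ceramic fibre blanket = ln(0.190/0.0933)/(2πk) = 0.7112/(2π·0.0852) = 1.329 m·K/W
  R'_perlite = ln(0.283/0.190)/(2πk) = 0.3984/(2π·0.0629) = 1.008 m·K/W
  R'_conv,out = 1/(2πr h) = 1/(2π·0.283·6.74) = 0.08344 m·K/W
ΣR = 0.001845 + 0.002834 + 1.329 + 1.008 + 0.08344 = 2.425 m·K/W
Q' = ΔT/ΣR = (493 K − 308 K)/2.425 = 76.29 W/m
From the inner boundary to the ceramic fibre blanket/perlite interface, ΣR_partial = 1.334 m·K/W.
T_interface = T_in − Q'·ΣR_partial = 493 K − (76.29)(1.334) = 391 K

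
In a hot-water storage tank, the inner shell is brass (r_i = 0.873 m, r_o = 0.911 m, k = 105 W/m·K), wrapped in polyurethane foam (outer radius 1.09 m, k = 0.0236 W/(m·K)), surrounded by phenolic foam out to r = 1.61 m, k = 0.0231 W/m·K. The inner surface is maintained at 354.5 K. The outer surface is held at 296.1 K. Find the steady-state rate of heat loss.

Treat each layer as a resistance in series:
  R_brass = (1/0.873 − 1/0.911)/(4πk) = 0.04778/(4π·105) = 3.621×10^-5 K/W
  R_polyurethane foam = (1/0.911 − 1/1.09)/(4πk) = 0.1803/(4π·0.0236) = 0.6078 K/W
  R_phenolic foam = (1/1.09 − 1/1.61)/(4πk) = 0.2963/(4π·0.0231) = 1.021 K/W
ΣR = 3.621×10^-5 + 0.6078 + 1.021 = 1.629 K/W
Q = ΔT/ΣR = (354.5 K − 296.1 K)/1.629 = 35.9 W

Q = 35.9 W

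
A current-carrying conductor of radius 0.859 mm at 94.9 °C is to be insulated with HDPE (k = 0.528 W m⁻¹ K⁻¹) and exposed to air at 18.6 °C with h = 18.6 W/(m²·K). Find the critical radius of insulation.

r_cr = 2.84 cm

For a cylinder, r_cr = k_ins/h = 0.528/18.6 = 0.0284 m = 2.84 cm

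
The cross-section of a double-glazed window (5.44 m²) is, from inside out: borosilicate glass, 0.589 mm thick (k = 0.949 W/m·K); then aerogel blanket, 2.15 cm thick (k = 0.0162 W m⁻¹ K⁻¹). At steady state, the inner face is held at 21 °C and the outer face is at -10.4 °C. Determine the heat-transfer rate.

Q = 129 W

Treat each layer as a resistance in series:
  R_borosilicate glass = L/(kA) = 5.89×10^-4/(0.949·5.44) = 1.141×10^-4 K/W
  R_aerogel blanket = L/(kA) = 0.0215/(0.0162·5.44) = 0.2440 K/W
ΣR = 1.141×10^-4 + 0.2440 = 0.2441 K/W
Q = ΔT/ΣR = (21 °C − -10.4 °C)/0.2441 = 129 W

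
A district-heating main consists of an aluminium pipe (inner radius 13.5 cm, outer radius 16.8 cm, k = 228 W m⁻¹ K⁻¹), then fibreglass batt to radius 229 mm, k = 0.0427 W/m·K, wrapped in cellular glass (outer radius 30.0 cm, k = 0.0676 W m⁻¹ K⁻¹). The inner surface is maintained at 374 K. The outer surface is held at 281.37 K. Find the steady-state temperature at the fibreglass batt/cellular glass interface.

T = 314.3 K

Resistance network (inner→outer):
  R'_aluminium = ln(0.168/0.135)/(2πk) = 0.2187/(2π·228) = 1.527×10^-4 m·K/W
  R'_fibreglass batt = ln(0.229/0.168)/(2πk) = 0.3098/(2π·0.0427) = 1.155 m·K/W
  R'_cellular glass = ln(0.300/0.229)/(2πk) = 0.2701/(2π·0.0676) = 0.6358 m·K/W
ΣR = 1.527×10^-4 + 1.155 + 0.6358 = 1.791 m·K/W
Q' = ΔT/ΣR = (374 K − 281.37 K)/1.791 = 51.72 W/m
From the inner boundary to the fibreglass batt/cellular glass interface, ΣR_partial = 1.155 m·K/W.
T_interface = T_in − Q'·ΣR_partial = 374 K − (51.72)(1.155) = 314.3 K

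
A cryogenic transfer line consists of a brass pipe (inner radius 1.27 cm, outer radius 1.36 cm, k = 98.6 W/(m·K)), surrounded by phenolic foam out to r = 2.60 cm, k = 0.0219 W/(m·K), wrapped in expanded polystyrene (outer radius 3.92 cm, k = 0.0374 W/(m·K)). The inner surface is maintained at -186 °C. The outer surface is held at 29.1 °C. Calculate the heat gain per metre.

Q' = 33.3 W/m

Series thermal resistances, inner to outer:
  R'_brass = ln(0.0136/0.0127)/(2πk) = 0.06847/(2π·98.6) = 1.105×10^-4 m·K/W
  R'_phenolic foam = ln(0.0260/0.0136)/(2πk) = 0.6480/(2π·0.0219) = 4.709 m·K/W
  R'_expanded polystyrene = ln(0.0392/0.0260)/(2πk) = 0.4106/(2π·0.0374) = 1.747 m·K/W
ΣR = 1.105×10^-4 + 4.709 + 1.747 = 6.456 m·K/W
Q' = ΔT/ΣR = (-186 °C − 29.1 °C)/6.456 = -33.3 W/m
(Negative Q' ⇒ heat flows inward; heat gain = 33.3 W/m.)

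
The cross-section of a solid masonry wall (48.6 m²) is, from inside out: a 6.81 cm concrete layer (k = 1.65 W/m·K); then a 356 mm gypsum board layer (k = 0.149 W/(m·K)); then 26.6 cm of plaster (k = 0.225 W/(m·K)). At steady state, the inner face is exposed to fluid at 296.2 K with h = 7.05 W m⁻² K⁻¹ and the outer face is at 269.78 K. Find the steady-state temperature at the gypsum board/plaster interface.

Series thermal resistances, inner to outer:
  R_conv,in = 1/(hA) = 1/(7.05·48.6) = 0.002919 K/W
  R_concrete = L/(kA) = 0.0681/(1.65·48.6) = 8.492×10^-4 K/W
  R_gypsum board = L/(kA) = 0.356/(0.149·48.6) = 0.04916 K/W
  R_plaster = L/(kA) = 0.266/(0.225·48.6) = 0.02433 K/W
ΣR = 0.002919 + 8.492×10^-4 + 0.04916 + 0.02433 = 0.07726 K/W
Q = ΔT/ΣR = (296.2 K − 269.78 K)/0.07726 = 342.0 W
From the inner boundary to the gypsum board/plaster interface, ΣR_partial = 0.05293 K/W.
T_interface = T_in − Q·ΣR_partial = 296.2 K − (342.0)(0.05293) = 278.10 K

T = 278.10 K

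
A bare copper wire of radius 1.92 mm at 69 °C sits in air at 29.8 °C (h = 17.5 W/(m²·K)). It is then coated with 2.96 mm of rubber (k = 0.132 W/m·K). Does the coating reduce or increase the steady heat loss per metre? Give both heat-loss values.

Critical radius for a cylinder: r_cr = k/h = 0.00754 m = 0.754 cm.
Outer radius after coating: r₂ = 0.00192 + 0.00296 = 0.00488 m.
Since r₁ < r_cr and r₂ ≤ r_cr, the coating moves toward the maximum at r_cr — heat loss rises.
Bare: R = 1/(2πr₁h) = 4.737 m·K/W; Q = 39.2/4.737 = 8.28 W/m.
Coated: R = R_cond + R_conv = 2.988 m·K/W; Q = 39.2/2.988 = 13.1 W/m.

increases: 8.28 → 13.1 W/m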